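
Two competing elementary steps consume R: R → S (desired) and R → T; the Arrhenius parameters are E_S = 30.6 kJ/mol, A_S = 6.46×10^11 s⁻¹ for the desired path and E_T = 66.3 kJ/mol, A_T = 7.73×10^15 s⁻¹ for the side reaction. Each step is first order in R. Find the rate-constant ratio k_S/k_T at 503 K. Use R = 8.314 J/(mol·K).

0.426

k_S/k_T = (A_S/A_T)·exp[−(E_S−E_T)/(RT)] = (A_S/A_T)·exp[(E_T−E_S)/(RT)].
(E_T−E_S)/(RT) = (66.3−30.6)×10³/(8.314×503) = 35700/4182 = 8.537.
k_S/k_T = (6.46×10^11/7.73×10^15)·exp(8.537) = 8.357×10^-5 × 5099 = 0.426.
Since E_S < E_T, lowering the temperature improves selectivity toward S.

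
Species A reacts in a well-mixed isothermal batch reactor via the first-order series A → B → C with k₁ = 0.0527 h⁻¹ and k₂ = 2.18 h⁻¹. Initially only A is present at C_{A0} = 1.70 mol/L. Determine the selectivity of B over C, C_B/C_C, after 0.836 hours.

Solving the coupled first-order balances gives C_B(t) = [k₁/(k₂−k₁)]·C_{A0}·(e^(−k₁t) − e^(−k₂t)).
e^(−k₁t) = e^(−0.0527×0.836) = e^(−0.04406) = 0.9569; e^(−k₂t) = e^(−1.822) = 0.1616.
C_B = 0.0527×1.70/(2.18−0.0527) × (0.9569−0.1616) = 0.04211×0.7953 = 0.03349 mol/L.
C_A = C_{A0}e^(−k₁t) = 1.627 mol/L, so C_C = C_{A0}−C_A−C_B = 0.03978 mol/L; C_B/C_C = 0.842.

0.842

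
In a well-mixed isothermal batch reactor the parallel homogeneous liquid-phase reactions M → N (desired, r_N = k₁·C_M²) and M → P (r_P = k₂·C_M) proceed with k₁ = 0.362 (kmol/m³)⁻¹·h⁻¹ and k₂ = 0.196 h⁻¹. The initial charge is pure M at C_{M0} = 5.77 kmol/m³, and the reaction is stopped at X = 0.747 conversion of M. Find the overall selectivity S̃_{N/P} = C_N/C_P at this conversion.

5.93

C_M = C_{M0}(1−X) = 1.460 kmol/m³.
Along a PFR/batch, dC_P/dC_M = −r_P/(r_N+r_P) = −k₂/(k₂+k₁·C_M).
Integrating from C_{M0} to C_M: C_P = (0.196/0.362)·ln[(0.196+0.362·5.77)/(0.196+0.362·1.46)] = 0.5414·ln(2.285/0.7245) = 0.6219 kmol/m³.
Then C_N = (C_{M0}−C_M) − C_P = 4.310 − 0.6219 = 3.688 kmol/m³.
S̃_{N/P} = C_N/C_P = 3.688/0.6219 = 5.93.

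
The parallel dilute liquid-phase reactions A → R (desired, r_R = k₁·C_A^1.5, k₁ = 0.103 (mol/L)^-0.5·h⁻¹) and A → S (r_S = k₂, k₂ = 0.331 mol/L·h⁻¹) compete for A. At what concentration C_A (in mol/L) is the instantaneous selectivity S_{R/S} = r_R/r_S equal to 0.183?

0.702 mol/L

S_{R/S} = (k₁/k₂)·C_A^1.5 ⇒ C_A = (S·k₂/k₁)^(1/1.5).
= (0.183×0.331/0.103)^(0.6667) = (0.5881)^(0.6667) = 0.702 mol/L.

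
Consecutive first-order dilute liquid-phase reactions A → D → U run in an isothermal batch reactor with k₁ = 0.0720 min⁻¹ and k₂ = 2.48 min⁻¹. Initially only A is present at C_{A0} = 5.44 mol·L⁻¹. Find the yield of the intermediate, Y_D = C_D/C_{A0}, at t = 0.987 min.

Solving the coupled first-order balances gives C_D(t) = [k₁/(k₂−k₁)]·C_{A0}·(e^(−k₁t) − e^(−k₂t)).
e^(−k₁t) = e^(−0.0720×0.987) = e^(−0.07106) = 0.9314; e^(−k₂t) = e^(−2.448) = 0.08649.
C_D = 0.0720×5.44/(2.48−0.0720) × (0.9314−0.08649) = 0.1627×0.8449 = 0.1374 mol·L⁻¹.
Y_D = C_D/C_{A0} = 0.1374/5.44 = 0.0253.

0.0253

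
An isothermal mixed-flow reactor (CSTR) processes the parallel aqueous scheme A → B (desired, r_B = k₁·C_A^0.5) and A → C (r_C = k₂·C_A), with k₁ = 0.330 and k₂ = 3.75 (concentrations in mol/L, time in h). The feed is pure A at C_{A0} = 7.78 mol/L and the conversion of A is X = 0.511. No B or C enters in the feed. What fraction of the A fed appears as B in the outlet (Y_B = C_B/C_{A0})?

Exit C_A = C_{A0}(1−X) = 7.78×0.489 = 3.804 mol/L.
In a CSTR the entire volume is at exit conditions, so r_B = 0.330×3.804^0.5 = 0.6437 and r_C = 3.75×3.804 = 14.27.
Fraction of consumed A going to B: r_B/(r_B+r_C) = 0.04317.
C_B = 0.04317·C_{A0}·X = 0.04317×7.78×0.511 = 0.172 mol/L; Y_B = C_B/C_{A0} = 0.0221.

0.0221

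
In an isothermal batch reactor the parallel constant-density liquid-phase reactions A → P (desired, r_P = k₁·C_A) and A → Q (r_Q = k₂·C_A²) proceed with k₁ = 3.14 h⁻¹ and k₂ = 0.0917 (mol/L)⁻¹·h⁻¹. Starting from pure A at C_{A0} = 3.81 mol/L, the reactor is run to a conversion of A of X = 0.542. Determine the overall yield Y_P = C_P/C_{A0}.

C_A = C_{A0}(1−X) = 1.745 mol/L.
Along a PFR/batch, dC_P/dC_A = −r_P/(r_P+r_Q) = −k₁/(k₁+k₂·C_A).
Integrating from C_{A0} to C_A: C_P = (3.14/0.0917)·ln[(3.14+0.0917·3.81)/(3.14+0.0917·1.74)] = 34.24·ln(3.489/3.300) = 1.911 mol/L.
Y_P = C_P/C_{A0} = 1.911/3.81 = 0.501.

0.501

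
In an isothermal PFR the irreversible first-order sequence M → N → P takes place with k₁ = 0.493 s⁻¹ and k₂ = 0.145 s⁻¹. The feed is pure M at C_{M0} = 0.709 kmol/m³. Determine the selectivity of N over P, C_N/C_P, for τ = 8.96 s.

0.597

For first-order series with pure M initially, C_N(τ) = k₁C_{M0}/(k₂−k₁)·(e^(−k₁τ) − e^(−k₂τ)).
e^(−k₁τ) = e^(−0.493×8.96) = e^(−4.417) = 0.01207; e^(−k₂τ) = e^(−1.299) = 0.2727.
C_N = 0.493×0.709/(0.145−0.493) × (0.01207−0.2727) = (-1.004)×(-0.2607) = 0.2618 kmol/m³.
C_M = C_{M0}e^(−k₁τ) = 0.008556 kmol/m³, so C_P = C_{M0}−C_M−C_N = 0.4386 kmol/m³; C_N/C_P = 0.597.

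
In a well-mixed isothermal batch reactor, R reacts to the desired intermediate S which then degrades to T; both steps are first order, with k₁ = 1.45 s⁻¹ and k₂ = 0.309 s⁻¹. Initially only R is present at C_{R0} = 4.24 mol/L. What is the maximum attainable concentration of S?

At the optimum, C_{S,max}/C_{R0} = (k₁/k₂)^[k₂/(k₂−k₁)].
= (1.45/0.309)^(0.309/(0.309−1.45)) = (4.693)^(-0.2708) = 0.6579.
C_{S,max} = 0.6579×4.24 = 2.79 mol/L.

2.79 mol/L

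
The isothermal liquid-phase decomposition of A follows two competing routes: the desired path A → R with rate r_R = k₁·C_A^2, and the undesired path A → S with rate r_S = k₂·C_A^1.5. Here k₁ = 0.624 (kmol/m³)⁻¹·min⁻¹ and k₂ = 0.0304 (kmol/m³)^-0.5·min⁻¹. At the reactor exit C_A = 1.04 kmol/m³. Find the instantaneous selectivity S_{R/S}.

S_{R/S} = r_R/r_S = (k₁·C_A^2)/(k₂·C_A^1.5) = (k₁/k₂)·C_A^0.5.
= (0.624×1.040^2) / (0.0304×1.040^1.5) = 0.6749/0.03224 = 20.9.
Since the desired path is higher order in A, keeping C_A high (PFR or concentrated feed) favours R.

20.9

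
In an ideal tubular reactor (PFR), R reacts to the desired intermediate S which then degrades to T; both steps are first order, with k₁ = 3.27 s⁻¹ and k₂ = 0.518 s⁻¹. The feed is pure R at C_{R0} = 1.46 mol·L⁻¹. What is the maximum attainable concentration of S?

Evaluating C_S at τ_opt = ln(k₂/k₁)/(k₂−k₁) gives C_{S,max}/C_{R0} = (k₁/k₂)^[k₂/(k₂−k₁)].
= (3.27/0.518)^(0.518/(0.518−3.27)) = (6.313)^(-0.1882) = 0.7069.
C_{S,max} = 0.7069×1.46 = 1.03 mol·L⁻¹.

1.03 mol·L⁻¹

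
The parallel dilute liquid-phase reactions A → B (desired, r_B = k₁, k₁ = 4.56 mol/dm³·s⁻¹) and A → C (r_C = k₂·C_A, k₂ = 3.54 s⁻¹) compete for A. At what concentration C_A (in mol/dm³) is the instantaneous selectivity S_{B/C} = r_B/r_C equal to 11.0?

0.117 mol/dm³

S_{B/C} = (k₁/k₂)·C_A⁻¹ ⇒ C_A = (S·k₂/k₁)^(-1).
= (11.0×3.54/4.56)^(-1) = (8.539)^(-1) = 0.117 mol/dm³.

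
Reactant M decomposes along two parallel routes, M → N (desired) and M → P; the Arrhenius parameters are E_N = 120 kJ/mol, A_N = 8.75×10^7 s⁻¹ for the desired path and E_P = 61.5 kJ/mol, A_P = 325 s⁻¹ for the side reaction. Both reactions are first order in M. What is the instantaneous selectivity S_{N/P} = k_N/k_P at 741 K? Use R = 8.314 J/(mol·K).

With equal orders, S_{N/P} = k_N/k_P = (A_N/A_P)·exp[(E_P−E_N)/(RT)].
(E_P−E_N)/(RT) = (61.5−120)×10³/(8.314×741) = -58500/6161 = -9.496.
k_N/k_P = (8.75×10^7/325)·exp(-9.496) = 2.692×10^5 × 7.517×10^-5 = 20.2.
Since E_N > E_P, raising the temperature improves selectivity toward N.

20.2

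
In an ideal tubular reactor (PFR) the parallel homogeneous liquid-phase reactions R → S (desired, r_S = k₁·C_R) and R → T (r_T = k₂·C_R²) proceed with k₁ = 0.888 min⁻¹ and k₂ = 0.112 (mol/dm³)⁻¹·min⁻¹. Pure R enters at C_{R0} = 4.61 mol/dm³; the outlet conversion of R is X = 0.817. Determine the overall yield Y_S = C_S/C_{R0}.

C_R = C_{R0}(1−X) = 0.8436 mol/dm³.
Along a PFR/batch, dC_S/dC_R = −r_S/(r_S+r_T) = −k₁/(k₁+k₂·C_R).
Integrating from C_{R0} to C_R: C_S = (0.888/0.112)·ln[(0.888+0.112·4.61)/(0.888+0.112·0.844)] = 7.929·ln(1.404/0.9825) = 2.832 mol/dm³.
Y_S = C_S/C_{R0} = 2.832/4.61 = 0.614.

0.614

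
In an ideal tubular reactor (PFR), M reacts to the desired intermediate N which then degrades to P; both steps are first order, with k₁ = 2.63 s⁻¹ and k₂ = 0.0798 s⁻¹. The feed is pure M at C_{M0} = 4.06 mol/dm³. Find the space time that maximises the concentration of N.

1.37 s

Setting dC_N/dτ = 0 gives τ_opt = ln(k₂/k₁)/(k₂−k₁).
= ln(0.0798/2.63)/(0.0798−2.63) = ln(0.03034)/-2.550 = -3.495/-2.550 = 1.37 s.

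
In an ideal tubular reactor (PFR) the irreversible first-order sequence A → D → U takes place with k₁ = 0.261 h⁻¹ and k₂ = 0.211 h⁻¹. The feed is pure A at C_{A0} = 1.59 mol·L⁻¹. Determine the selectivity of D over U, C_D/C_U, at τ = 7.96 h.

0.576

Solving the coupled first-order balances gives C_D(τ) = [k₁/(k₂−k₁)]·C_{A0}·(e^(−k₁τ) − e^(−k₂τ)).
e^(−k₁τ) = e^(−0.261×7.96) = e^(−2.078) = 0.1252; e^(−k₂τ) = e^(−1.680) = 0.1865.
C_D = 0.261×1.59/(0.211−0.261) × (0.1252−0.1865) = (-8.300)×(-0.06122) = 0.5081 mol·L⁻¹.
C_A = C_{A0}e^(−k₁τ) = 0.1991 mol·L⁻¹, so C_U = C_{A0}−C_A−C_D = 0.8828 mol·L⁻¹; C_D/C_U = 0.576.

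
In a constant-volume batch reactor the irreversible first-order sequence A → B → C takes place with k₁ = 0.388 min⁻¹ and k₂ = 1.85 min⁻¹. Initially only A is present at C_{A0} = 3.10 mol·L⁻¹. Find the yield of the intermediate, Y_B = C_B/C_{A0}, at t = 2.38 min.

For first-order series with pure A initially, C_B(t) = k₁C_{A0}/(k₂−k₁)·(e^(−k₁t) − e^(−k₂t)).
e^(−k₁t) = e^(−0.388×2.38) = e^(−0.9234) = 0.3972; e^(−k₂t) = e^(−4.403) = 0.01224.
C_B = 0.388×3.10/(1.85−0.388) × (0.3972−0.01224) = 0.8227×0.3849 = 0.3167 mol·L⁻¹.
Y_B = C_B/C_{A0} = 0.3167/3.10 = 0.102.

0.102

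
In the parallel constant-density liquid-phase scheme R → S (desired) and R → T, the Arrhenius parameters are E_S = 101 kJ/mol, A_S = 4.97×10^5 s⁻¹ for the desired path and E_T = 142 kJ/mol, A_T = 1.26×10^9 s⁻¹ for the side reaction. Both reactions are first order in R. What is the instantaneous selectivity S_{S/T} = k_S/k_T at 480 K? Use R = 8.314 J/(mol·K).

11.4

Since both paths have the same order in R, the concentration cancels and S_{S/T} = k_S/k_T = (A_S/A_T)·exp[(E_T−E_S)/(RT)].
(E_T−E_S)/(RT) = (142−101)×10³/(8.314×480) = 41000/3991 = 10.27.
k_S/k_T = (4.97×10^5/1.26×10^9)·exp(10.27) = 3.944×10^-4 × 28965 = 11.4.
Since E_S < E_T, lowering the temperature improves selectivity toward S.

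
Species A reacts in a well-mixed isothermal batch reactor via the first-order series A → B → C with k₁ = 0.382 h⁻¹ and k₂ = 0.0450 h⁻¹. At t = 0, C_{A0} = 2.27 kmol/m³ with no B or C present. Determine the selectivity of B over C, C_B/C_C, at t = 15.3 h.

1.31

Solving the coupled first-order balances gives C_B(t) = [k₁/(k₂−k₁)]·C_{A0}·(e^(−k₁t) − e^(−k₂t)).
e^(−k₁t) = e^(−0.382×15.3) = e^(−5.845) = 0.002895; e^(−k₂t) = e^(−0.6885) = 0.5023.
C_B = 0.382×2.27/(0.0450−0.382) × (0.002895−0.5023) = (-2.573)×(-0.4994) = 1.285 kmol/m³.
C_A = C_{A0}e^(−k₁t) = 0.006573 kmol/m³, so C_C = C_{A0}−C_A−C_B = 0.9783 kmol/m³; C_B/C_C = 1.31.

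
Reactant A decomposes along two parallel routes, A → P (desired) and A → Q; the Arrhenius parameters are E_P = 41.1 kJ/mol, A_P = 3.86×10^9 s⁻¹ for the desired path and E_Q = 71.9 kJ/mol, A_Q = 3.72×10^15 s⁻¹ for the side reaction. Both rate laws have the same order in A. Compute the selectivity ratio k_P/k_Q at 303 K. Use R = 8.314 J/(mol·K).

Since both paths have the same order in A, the concentration cancels and S_{P/Q} = k_P/k_Q = (A_P/A_Q)·exp[(E_Q−E_P)/(RT)].
(E_Q−E_P)/(RT) = (71.9−41.1)×10³/(8.314×303) = 30800/2519 = 12.23.
k_P/k_Q = (3.86×10^9/3.72×10^15)·exp(12.23) = 1.038×10^-6 × 2.041×10^5 = 0.212.
Since E_P < E_Q, lowering the temperature improves selectivity toward P.

0.212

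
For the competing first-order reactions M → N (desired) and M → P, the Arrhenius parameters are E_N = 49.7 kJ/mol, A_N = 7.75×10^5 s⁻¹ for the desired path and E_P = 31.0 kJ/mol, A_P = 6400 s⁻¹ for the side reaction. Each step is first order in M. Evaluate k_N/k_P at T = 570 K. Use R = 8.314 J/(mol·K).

2.34

k_N/k_P = (A_N/A_P)·exp[−(E_N−E_P)/(RT)] = (A_N/A_P)·exp[(E_P−E_N)/(RT)].
(E_P−E_N)/(RT) = (31.0−49.7)×10³/(8.314×570) = -18700/4739 = -3.946.
k_N/k_P = (7.75×10^5/6400)·exp(-3.946) = 121.1 × 0.01933 = 2.34.
Since E_N > E_P, raising the temperature improves selectivity toward N.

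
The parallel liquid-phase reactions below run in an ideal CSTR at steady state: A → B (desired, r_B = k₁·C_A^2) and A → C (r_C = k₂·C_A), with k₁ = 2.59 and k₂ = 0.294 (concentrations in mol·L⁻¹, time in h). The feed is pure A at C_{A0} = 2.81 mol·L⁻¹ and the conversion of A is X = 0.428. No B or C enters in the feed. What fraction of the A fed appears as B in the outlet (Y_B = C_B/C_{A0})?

0.400

Exit C_A = C_{A0}(1−X) = 2.81×0.572 = 1.607 mol·L⁻¹.
A CSTR operates uniformly at the exit composition, giving r_B = 6.691 and r_C = 0.4726 (each k·C_A^n at C_A = 1.607).
Fraction of consumed A going to B: r_B/(r_B+r_C) = 0.9340.
C_B = 0.9340·C_{A0}·X = 0.9340×2.81×0.428 = 1.12 mol·L⁻¹; Y_B = C_B/C_{A0} = 0.400.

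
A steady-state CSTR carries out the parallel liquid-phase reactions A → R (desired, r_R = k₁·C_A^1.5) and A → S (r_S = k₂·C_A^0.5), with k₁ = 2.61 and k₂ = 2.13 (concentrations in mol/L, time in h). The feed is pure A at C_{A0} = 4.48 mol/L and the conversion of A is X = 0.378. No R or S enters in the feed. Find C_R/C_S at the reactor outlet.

Exit C_A = C_{A0}(1−X) = 4.48×0.622 = 2.787 mol/L.
Rates in a CSTR are evaluated at the outlet concentration: r_R = 2.61×2.787^1.5 = 12.14, r_S = 2.13×2.787^0.5 = 3.556.
Overall selectivity = C_R/C_S = r_Rτ/(r_Sτ) = r_R/r_S = 3.41.

3.41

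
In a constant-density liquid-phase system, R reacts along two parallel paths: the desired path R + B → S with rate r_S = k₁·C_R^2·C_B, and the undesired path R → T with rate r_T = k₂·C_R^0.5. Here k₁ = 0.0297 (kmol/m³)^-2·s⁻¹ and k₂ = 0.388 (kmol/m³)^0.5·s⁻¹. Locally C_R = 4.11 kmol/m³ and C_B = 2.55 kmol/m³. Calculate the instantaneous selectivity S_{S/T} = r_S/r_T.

S_{S/T} = r_S/r_T = (k₁·C_R^2·C_B)/(k₂·C_R^0.5) = (k₁/k₂)·C_R^1.5·C_B.
= (0.0297×4.110^2×2.550) / (0.388×4.110^0.5) = 1.279/0.7866 = 1.63.

1.63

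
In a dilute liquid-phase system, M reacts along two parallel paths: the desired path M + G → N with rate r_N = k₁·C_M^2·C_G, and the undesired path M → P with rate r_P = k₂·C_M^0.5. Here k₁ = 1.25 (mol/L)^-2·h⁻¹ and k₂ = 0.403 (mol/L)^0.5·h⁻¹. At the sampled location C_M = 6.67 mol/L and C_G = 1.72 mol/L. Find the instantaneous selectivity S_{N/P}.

S_{N/P} = r_N/r_P = (k₁·C_M^2·C_G)/(k₂·C_M^0.5) = (k₁/k₂)·C_M^1.5·C_G.
= (1.25×6.670^2×1.720) / (0.403×6.670^0.5) = 95.65/1.041 = 91.9.
Since the desired path is higher order in M, keeping C_M high (PFR or concentrated feed) favours N.

91.9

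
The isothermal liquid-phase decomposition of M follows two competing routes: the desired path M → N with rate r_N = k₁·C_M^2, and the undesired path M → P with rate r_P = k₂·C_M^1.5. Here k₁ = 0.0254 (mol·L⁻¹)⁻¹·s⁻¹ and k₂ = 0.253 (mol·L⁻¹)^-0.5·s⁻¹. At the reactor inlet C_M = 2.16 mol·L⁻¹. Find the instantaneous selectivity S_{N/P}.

0.148

S_{N/P} = r_N/r_P = (k₁·C_M^2)/(k₂·C_M^1.5) = (k₁/k₂)·C_M^0.5.
= (0.0254×2.160^2) / (0.253×2.160^1.5) = 0.1185/0.8032 = 0.148.
Since the desired path is higher order in M, keeping C_M high (PFR or concentrated feed) favours N.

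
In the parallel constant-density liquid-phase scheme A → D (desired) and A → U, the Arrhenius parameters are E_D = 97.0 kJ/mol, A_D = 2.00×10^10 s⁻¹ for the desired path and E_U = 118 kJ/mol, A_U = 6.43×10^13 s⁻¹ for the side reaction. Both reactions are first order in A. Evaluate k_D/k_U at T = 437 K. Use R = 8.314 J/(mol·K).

0.101

k_D/k_U = (A_D/A_U)·exp[−(E_D−E_U)/(RT)] = (A_D/A_U)·exp[(E_U−E_D)/(RT)].
(E_U−E_D)/(RT) = (118−97.0)×10³/(8.314×437) = 21000/3633 = 5.780.
k_D/k_U = (2.00×10^10/6.43×10^13)·exp(5.780) = 3.110×10^-4 × 323.8 = 0.101.
Since E_D < E_U, lowering the temperature improves selectivity toward D.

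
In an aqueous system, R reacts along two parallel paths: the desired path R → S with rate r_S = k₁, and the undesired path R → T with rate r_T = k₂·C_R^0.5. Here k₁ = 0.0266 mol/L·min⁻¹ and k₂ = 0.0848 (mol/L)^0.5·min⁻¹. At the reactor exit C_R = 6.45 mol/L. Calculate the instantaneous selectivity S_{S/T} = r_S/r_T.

S_{S/T} = r_S/r_T = (k₁)/(k₂·C_R^0.5) = (k₁/k₂)·C_R^-0.5.
= (0.0266) / (0.0848×6.450^0.5) = 0.02660/0.2154 = 0.124.

0.124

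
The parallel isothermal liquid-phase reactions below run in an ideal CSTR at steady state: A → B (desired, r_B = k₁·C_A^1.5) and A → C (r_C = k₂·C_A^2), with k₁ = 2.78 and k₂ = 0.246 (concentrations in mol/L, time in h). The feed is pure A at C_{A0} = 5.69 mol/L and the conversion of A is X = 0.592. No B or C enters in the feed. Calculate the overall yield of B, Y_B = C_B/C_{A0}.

0.522

Exit C_A = C_{A0}(1−X) = 5.69×0.408 = 2.322 mol/L.
A CSTR operates uniformly at the exit composition, giving r_B = 9.833 and r_C = 1.326 (each k·C_A^n at C_A = 2.322).
Fraction of consumed A going to B: r_B/(r_B+r_C) = 0.8812.
C_B = 0.8812·C_{A0}·X = 0.8812×5.69×0.592 = 2.97 mol/L; Y_B = C_B/C_{A0} = 0.522.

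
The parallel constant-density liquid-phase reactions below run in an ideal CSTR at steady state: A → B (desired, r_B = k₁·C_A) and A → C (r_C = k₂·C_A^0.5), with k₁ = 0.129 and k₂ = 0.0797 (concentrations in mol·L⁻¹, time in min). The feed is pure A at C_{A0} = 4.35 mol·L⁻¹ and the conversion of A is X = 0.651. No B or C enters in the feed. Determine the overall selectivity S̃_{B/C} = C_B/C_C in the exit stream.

Exit C_A = C_{A0}(1−X) = 4.35×0.349 = 1.518 mol·L⁻¹.
Rates in a CSTR are evaluated at the outlet concentration: r_B = 0.129×1.518 = 0.1958, r_C = 0.0797×1.518^0.5 = 0.09820.
Overall selectivity = C_B/C_C = r_Bτ/(r_Cτ) = r_B/r_C = 1.99.

1.99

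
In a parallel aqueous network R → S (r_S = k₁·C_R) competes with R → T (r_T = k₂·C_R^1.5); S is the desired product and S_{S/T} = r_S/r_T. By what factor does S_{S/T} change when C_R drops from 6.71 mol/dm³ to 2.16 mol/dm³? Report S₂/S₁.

1.76

S_{S/T} = (k₁/k₂)·C_R^-0.5, so S₂/S₁ = (C_{R,2}/C_{R,1})^-0.5.
= (2.16/6.71)^(-0.5) = (0.3219)^(-0.5) = 1.76.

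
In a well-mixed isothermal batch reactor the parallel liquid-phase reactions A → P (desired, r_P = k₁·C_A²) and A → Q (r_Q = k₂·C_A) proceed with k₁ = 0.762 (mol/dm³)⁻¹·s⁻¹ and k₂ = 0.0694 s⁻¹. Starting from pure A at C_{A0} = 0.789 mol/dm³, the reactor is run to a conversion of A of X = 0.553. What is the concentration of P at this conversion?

C_A = C_{A0}(1−X) = 0.3527 mol/dm³.
Along a PFR/batch, dC_Q/dC_A = −r_Q/(r_P+r_Q) = −k₂/(k₂+k₁·C_A).
Integrating from C_{A0} to C_A: C_Q = (0.0694/0.762)·ln[(0.0694+0.762·0.789)/(0.0694+0.762·0.353)] = 0.09108·ln(0.6706/0.3381) = 0.06236 mol/dm³.
Then C_P = (C_{A0}−C_A) − C_Q = 0.4363 − 0.06236 = 0.3740 mol/dm³.

0.374 mol/dm³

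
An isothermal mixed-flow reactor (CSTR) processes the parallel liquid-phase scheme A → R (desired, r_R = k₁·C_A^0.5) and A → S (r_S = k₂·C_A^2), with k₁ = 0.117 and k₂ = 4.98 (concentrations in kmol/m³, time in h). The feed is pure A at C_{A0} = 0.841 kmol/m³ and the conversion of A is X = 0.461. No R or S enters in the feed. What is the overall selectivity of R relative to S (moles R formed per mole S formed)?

0.0770

Exit C_A = C_{A0}(1−X) = 0.841×0.539 = 0.4533 kmol/m³.
In a CSTR the entire volume is at exit conditions, so r_R = 0.117×0.4533^0.5 = 0.07877 and r_S = 4.98×0.4533^2 = 1.023.
Overall selectivity = C_R/C_S = r_Rτ/(r_Sτ) = r_R/r_S = 0.0770.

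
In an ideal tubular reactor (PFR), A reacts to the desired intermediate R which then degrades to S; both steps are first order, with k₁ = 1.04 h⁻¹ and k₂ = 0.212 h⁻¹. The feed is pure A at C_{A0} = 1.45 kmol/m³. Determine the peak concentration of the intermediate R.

For a first-order series the maximum intermediate yield is C_{R,max}/C_{A0} = (k₁/k₂)^[k₂/(k₂−k₁)].
= (1.04/0.212)^(0.212/(0.212−1.04)) = (4.906)^(-0.2560) = 0.6655.
C_{R,max} = 0.6655×1.45 = 0.965 kmol/m³.

0.965 kmol/m³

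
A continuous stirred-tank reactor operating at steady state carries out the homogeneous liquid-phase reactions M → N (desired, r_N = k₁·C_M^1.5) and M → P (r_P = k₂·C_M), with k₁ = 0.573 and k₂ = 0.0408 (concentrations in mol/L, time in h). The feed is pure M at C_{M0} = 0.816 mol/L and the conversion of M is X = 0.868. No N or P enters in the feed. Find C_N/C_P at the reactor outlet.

Exit C_M = C_{M0}(1−X) = 0.816×0.132 = 0.1077 mol/L.
A CSTR operates uniformly at the exit composition, giving r_N = 0.02026 and r_P = 0.004395 (each k·C_M^n at C_M = 0.1077).
Overall selectivity = C_N/C_P = r_Nτ/(r_Pτ) = r_N/r_P = 4.61.

4.61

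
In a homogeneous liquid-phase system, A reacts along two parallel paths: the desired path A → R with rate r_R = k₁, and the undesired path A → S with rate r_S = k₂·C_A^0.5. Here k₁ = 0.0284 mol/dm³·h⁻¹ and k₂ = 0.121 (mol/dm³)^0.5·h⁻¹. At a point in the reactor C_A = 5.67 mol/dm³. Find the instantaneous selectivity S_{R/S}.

S_{R/S} = r_R/r_S = (k₁)/(k₂·C_A^0.5) = (k₁/k₂)·C_A^-0.5.
= (0.0284) / (0.121×5.670^0.5) = 0.02840/0.2881 = 0.0986.

0.0986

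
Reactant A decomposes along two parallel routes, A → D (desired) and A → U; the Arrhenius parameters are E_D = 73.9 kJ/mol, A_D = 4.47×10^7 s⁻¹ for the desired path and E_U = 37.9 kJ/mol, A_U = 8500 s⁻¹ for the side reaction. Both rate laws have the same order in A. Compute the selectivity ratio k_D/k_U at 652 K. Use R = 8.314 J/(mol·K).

6.87

k_D/k_U = (A_D/A_U)·exp[−(E_D−E_U)/(RT)] = (A_D/A_U)·exp[(E_U−E_D)/(RT)].
(E_U−E_D)/(RT) = (37.9−73.9)×10³/(8.314×652) = -36000/5421 = -6.641.
k_D/k_U = (4.47×10^7/8500)·exp(-6.641) = 5259 × 0.001305 = 6.87.
Since E_D > E_U, raising the temperature improves selectivity toward D.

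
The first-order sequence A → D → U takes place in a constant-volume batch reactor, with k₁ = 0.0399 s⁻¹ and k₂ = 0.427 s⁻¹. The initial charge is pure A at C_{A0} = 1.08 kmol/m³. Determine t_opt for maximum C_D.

6.12 s

Setting dC_D/dt = 0 gives t_opt = ln(k₂/k₁)/(k₂−k₁).
= ln(0.427/0.0399)/(0.427−0.0399) = ln(10.70)/0.3871 = 2.370/0.3871 = 6.12 s.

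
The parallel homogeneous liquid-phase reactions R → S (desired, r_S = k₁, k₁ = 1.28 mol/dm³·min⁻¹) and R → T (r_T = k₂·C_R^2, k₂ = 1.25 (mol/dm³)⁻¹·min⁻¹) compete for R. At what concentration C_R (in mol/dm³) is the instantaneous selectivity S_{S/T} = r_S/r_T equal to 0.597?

S_{S/T} = (k₁/k₂)·C_R^-2 ⇒ C_R = (S·k₂/k₁)^(-0.5).
= (0.597×1.25/1.28)^(-0.5) = (0.5830)^(-0.5) = 1.31 mol/dm³.

1.31 mol/dm³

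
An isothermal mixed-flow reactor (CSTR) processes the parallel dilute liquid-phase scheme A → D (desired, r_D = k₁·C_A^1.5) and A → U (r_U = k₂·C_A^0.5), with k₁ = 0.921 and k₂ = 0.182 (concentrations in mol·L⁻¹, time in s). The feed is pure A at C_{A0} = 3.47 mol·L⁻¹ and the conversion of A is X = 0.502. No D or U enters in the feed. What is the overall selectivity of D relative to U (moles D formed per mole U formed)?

Exit C_A = C_{A0}(1−X) = 3.47×0.498 = 1.728 mol·L⁻¹.
Rates in a CSTR are evaluated at the outlet concentration: r_D = 0.921×1.728^1.5 = 2.092, r_U = 0.182×1.728^0.5 = 0.2392.
Overall selectivity = C_D/C_U = r_Dτ/(r_Uτ) = r_D/r_U = 8.74.

8.74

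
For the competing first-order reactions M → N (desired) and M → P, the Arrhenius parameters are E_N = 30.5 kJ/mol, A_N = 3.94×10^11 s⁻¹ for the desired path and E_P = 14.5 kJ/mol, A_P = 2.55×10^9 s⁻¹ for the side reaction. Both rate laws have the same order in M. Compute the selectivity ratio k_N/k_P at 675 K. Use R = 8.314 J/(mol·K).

8.93

Since both paths have the same order in M, the concentration cancels and S_{N/P} = k_N/k_P = (A_N/A_P)·exp[(E_P−E_N)/(RT)].
(E_P−E_N)/(RT) = (14.5−30.5)×10³/(8.314×675) = -16000/5612 = -2.851.
k_N/k_P = (3.94×10^11/2.55×10^9)·exp(-2.851) = 154.5 × 0.05778 = 8.93.
Since E_N > E_P, raising the temperature improves selectivity toward N.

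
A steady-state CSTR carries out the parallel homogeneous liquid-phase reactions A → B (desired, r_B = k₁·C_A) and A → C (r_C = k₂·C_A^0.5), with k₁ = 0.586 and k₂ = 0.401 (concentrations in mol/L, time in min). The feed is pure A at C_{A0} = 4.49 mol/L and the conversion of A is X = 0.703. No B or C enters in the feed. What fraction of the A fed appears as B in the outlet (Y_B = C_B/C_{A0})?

0.441

Exit C_A = C_{A0}(1−X) = 4.49×0.297 = 1.334 mol/L.
Rates in a CSTR are evaluated at the outlet concentration: r_B = 0.586×1.334 = 0.7814, r_C = 0.401×1.334^0.5 = 0.4631.
Fraction of consumed A going to B: r_B/(r_B+r_C) = 0.6279.
C_B = 0.6279·C_{A0}·X = 0.6279×4.49×0.703 = 1.98 mol/L; Y_B = C_B/C_{A0} = 0.441.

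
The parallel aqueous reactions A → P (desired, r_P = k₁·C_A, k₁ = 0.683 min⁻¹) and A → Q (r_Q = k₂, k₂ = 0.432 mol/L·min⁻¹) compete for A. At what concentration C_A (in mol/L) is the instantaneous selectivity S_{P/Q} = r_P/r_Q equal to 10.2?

S_{P/Q} = (k₁/k₂)·C_A ⇒ C_A = S·k₂/k₁.
= 10.2×0.432/0.683 = 6.45 mol/L.

6.45 mol/L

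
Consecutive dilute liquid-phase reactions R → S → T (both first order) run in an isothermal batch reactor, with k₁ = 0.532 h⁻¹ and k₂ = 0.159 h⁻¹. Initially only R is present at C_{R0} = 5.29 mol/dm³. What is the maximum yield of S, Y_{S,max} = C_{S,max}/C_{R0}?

0.598

For a first-order series the maximum intermediate yield is C_{S,max}/C_{R0} = (k₁/k₂)^[k₂/(k₂−k₁)].
= (0.532/0.159)^(0.159/(0.159−0.532)) = (3.346)^(-0.4263) = 0.5976.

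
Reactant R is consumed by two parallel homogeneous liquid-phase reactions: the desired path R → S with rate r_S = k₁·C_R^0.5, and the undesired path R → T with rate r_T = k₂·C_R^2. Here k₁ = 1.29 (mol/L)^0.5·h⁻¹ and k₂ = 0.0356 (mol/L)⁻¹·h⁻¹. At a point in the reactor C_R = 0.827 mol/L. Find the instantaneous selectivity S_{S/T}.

S_{S/T} = r_S/r_T = (k₁·C_R^0.5)/(k₂·C_R^2) = (k₁/k₂)·C_R^-1.5.
= (1.29×0.8270^0.5) / (0.0356×0.8270^2) = 1.173/0.02435 = 48.2.
The undesired path is higher order in R, so low C_R (CSTR or dilute feed) favours S.

48.2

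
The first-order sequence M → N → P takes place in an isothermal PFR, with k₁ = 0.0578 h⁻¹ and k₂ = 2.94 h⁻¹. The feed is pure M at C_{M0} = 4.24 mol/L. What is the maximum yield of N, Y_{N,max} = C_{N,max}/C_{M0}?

0.0182

For a first-order series the maximum intermediate yield is C_{N,max}/C_{M0} = (k₁/k₂)^[k₂/(k₂−k₁)].
= (0.0578/2.94)^(2.94/(2.94−0.0578)) = (0.01966)^(1.020) = 0.01817.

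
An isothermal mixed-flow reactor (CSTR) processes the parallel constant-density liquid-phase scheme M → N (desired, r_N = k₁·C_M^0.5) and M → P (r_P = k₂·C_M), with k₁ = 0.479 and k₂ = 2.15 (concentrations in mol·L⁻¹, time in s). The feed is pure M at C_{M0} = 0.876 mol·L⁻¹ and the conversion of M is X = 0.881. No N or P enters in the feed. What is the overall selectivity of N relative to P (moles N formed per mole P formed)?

0.690

Exit C_M = C_{M0}(1−X) = 0.876×0.119 = 0.1042 mol·L⁻¹.
A CSTR operates uniformly at the exit composition, giving r_N = 0.1547 and r_P = 0.2241 (each k·C_M^n at C_M = 0.1042).
Overall selectivity = C_N/C_P = r_Nτ/(r_Pτ) = r_N/r_P = 0.690.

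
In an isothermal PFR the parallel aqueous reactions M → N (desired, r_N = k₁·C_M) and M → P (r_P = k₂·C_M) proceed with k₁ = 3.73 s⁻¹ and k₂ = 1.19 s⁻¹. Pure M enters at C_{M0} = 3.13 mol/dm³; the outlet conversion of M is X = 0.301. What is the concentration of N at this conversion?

C_M = C_{M0}(1−X) = 2.188 mol/dm³.
Both paths are first order in M, so the instantaneous fraction to N is constant: dC_N/d(−C_M) = k₁/(k₁+k₂) = 0.7581.
C_N = 0.7581·(C_{M0}−C_M) = 0.7581×0.9421 = 0.714 mol/dm³.

0.714 mol/dm³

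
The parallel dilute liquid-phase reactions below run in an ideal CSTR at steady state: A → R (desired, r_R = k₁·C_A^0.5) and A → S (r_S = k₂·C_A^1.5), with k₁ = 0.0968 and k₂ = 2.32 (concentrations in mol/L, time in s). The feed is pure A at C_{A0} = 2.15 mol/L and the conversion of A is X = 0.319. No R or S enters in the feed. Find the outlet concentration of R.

0.0190 mol/L

Exit C_A = C_{A0}(1−X) = 2.15×0.681 = 1.464 mol/L.
Rates in a CSTR are evaluated at the outlet concentration: r_R = 0.0968×1.464^0.5 = 0.1171, r_S = 2.32×1.464^1.5 = 4.110.
Fraction of consumed A going to R: r_R/(r_R+r_S) = 0.02771.
C_R = 0.02771·C_{A0}·X = 0.02771×2.15×0.319 = 0.0190 mol/L.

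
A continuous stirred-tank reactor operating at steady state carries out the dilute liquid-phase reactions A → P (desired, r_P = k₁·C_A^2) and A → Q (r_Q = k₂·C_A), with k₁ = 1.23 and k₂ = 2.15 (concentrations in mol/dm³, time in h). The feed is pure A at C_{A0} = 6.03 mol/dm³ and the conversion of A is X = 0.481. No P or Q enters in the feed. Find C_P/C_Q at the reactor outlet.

1.79

Exit C_A = C_{A0}(1−X) = 6.03×0.519 = 3.130 mol/dm³.
Rates in a CSTR are evaluated at the outlet concentration: r_P = 1.23×3.130^2 = 12.05, r_Q = 2.15×3.130 = 6.729.
Overall selectivity = C_P/C_Q = r_Pτ/(r_Qτ) = r_P/r_Q = 1.79.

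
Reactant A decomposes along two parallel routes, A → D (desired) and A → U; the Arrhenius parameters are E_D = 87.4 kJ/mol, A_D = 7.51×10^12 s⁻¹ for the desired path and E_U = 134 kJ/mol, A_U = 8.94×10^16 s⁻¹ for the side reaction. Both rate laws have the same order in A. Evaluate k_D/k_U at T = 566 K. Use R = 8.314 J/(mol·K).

With equal orders, S_{D/U} = k_D/k_U = (A_D/A_U)·exp[(E_U−E_D)/(RT)].
(E_U−E_D)/(RT) = (134−87.4)×10³/(8.314×566) = 46600/4706 = 9.903.
k_D/k_U = (7.51×10^12/8.94×10^16)·exp(9.903) = 8.400×10^-5 × 19987 = 1.68.

1.68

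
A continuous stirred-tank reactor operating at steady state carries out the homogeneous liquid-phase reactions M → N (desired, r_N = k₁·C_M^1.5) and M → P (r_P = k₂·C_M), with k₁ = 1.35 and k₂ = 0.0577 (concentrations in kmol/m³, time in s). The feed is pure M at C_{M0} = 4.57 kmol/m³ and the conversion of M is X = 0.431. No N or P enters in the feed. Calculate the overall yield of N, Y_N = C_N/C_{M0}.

0.420

Exit C_M = C_{M0}(1−X) = 4.57×0.569 = 2.600 kmol/m³.
Rates in a CSTR are evaluated at the outlet concentration: r_N = 1.35×2.600^1.5 = 5.661, r_P = 0.0577×2.600 = 0.1500.
Fraction of consumed M going to N: r_N/(r_N+r_P) = 0.9742.
C_N = 0.9742·C_{M0}·X = 0.9742×4.57×0.431 = 1.92 kmol/m³; Y_N = C_N/C_{M0} = 0.420.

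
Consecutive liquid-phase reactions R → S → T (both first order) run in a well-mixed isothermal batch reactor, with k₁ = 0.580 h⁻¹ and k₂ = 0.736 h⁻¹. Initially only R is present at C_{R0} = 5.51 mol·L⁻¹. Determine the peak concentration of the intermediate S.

1.79 mol·L⁻¹

Evaluating C_S at t_opt = ln(k₂/k₁)/(k₂−k₁) gives C_{S,max}/C_{R0} = (k₁/k₂)^[k₂/(k₂−k₁)].
= (0.580/0.736)^(0.736/(0.736−0.580)) = (0.7880)^(4.718) = 0.3250.
C_{S,max} = 0.3250×5.51 = 1.79 mol·L⁻¹.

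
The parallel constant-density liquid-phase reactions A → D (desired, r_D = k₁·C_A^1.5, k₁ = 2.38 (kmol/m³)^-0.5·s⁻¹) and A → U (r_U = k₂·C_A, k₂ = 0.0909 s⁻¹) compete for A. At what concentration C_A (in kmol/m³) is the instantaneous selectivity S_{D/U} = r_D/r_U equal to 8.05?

0.0945 kmol/m³

S_{D/U} = (k₁/k₂)·C_A^0.5 ⇒ C_A = (S·k₂/k₁)^(2).
= (8.05×0.0909/2.38)^(2) = (0.3075)^(2) = 0.0945 kmol/m³.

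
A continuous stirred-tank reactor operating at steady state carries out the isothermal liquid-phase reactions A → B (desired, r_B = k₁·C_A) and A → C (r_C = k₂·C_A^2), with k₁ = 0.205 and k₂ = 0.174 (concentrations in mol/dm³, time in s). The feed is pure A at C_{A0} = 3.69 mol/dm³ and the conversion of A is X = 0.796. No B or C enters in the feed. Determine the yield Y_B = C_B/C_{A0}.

Exit C_A = C_{A0}(1−X) = 3.69×0.204 = 0.7528 mol/dm³.
A CSTR operates uniformly at the exit composition, giving r_B = 0.1543 and r_C = 0.09860 (each k·C_A^n at C_A = 0.7528).
Fraction of consumed A going to B: r_B/(r_B+r_C) = 0.6102.
C_B = 0.6102·C_{A0}·X = 0.6102×3.69×0.796 = 1.79 mol/dm³; Y_B = C_B/C_{A0} = 0.486.

0.486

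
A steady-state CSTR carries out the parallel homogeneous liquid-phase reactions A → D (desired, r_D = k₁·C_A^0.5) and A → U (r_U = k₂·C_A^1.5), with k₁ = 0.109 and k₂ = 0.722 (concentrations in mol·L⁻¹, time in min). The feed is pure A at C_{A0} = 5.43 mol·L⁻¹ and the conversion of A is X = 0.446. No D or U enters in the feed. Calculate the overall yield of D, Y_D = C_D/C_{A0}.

Exit C_A = C_{A0}(1−X) = 5.43×0.554 = 3.008 mol·L⁻¹.
In a CSTR the entire volume is at exit conditions, so r_D = 0.109×3.008^0.5 = 0.1891 and r_U = 0.722×3.008^1.5 = 3.767.
Fraction of consumed A going to D: r_D/(r_D+r_U) = 0.04779.
C_D = 0.04779·C_{A0}·X = 0.04779×5.43×0.446 = 0.116 mol·L⁻¹; Y_D = C_D/C_{A0} = 0.0213.

0.0213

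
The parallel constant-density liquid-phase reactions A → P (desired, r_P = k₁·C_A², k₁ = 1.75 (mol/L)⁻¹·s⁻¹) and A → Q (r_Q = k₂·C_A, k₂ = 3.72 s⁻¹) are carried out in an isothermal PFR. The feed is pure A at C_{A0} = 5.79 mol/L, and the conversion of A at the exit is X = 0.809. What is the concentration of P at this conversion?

2.78 mol/L

C_A = C_{A0}(1−X) = 1.106 mol/L.
Along a PFR/batch, dC_Q/dC_A = −r_Q/(r_P+r_Q) = −k₂/(k₂+k₁·C_A).
Integrating from C_{A0} to C_A: C_Q = (3.72/1.75)·ln[(3.72+1.75·5.79)/(3.72+1.75·1.11)] = 2.126·ln(13.85/5.655) = 1.904 mol/L.
Then C_P = (C_{A0}−C_A) − C_Q = 4.684 − 1.904 = 2.780 mol/L.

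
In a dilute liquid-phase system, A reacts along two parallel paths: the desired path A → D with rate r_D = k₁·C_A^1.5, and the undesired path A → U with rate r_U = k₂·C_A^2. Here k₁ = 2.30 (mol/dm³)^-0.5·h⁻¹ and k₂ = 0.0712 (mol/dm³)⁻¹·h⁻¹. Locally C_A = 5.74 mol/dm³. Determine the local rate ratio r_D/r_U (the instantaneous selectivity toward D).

13.5

S_{D/U} = r_D/r_U = (k₁·C_A^1.5)/(k₂·C_A^2) = (k₁/k₂)·C_A^-0.5.
= (2.30×5.740^1.5) / (0.0712×5.740^2) = 31.63/2.346 = 13.5.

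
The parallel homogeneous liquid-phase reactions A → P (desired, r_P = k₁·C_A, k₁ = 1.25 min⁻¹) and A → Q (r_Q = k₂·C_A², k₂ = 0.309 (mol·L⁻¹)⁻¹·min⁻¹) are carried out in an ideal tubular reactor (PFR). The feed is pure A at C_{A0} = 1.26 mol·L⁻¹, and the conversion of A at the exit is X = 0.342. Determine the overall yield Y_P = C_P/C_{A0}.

0.272

C_A = C_{A0}(1−X) = 0.8291 mol·L⁻¹.
Along a PFR/batch, dC_P/dC_A = −r_P/(r_P+r_Q) = −k₁/(k₁+k₂·C_A).
Integrating from C_{A0} to C_A: C_P = (1.25/0.309)·ln[(1.25+0.309·1.26)/(1.25+0.309·0.829)] = 4.045·ln(1.639/1.506) = 0.3427 mol·L⁻¹.
Y_P = C_P/C_{A0} = 0.3427/1.26 = 0.272.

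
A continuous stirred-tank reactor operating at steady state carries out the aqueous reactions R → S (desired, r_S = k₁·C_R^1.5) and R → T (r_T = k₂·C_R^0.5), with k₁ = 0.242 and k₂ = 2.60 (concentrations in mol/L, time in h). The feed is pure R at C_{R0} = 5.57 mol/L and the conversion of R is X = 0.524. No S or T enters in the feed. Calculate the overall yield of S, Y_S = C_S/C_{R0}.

0.104

Exit C_R = C_{R0}(1−X) = 5.57×0.476 = 2.651 mol/L.
In a CSTR the entire volume is at exit conditions, so r_S = 0.242×2.651^1.5 = 1.045 and r_T = 2.60×2.651^0.5 = 4.234.
Fraction of consumed R going to S: r_S/(r_S+r_T) = 0.1979.
C_S = 0.1979·C_{R0}·X = 0.1979×5.57×0.524 = 0.578 mol/L; Y_S = C_S/C_{R0} = 0.104.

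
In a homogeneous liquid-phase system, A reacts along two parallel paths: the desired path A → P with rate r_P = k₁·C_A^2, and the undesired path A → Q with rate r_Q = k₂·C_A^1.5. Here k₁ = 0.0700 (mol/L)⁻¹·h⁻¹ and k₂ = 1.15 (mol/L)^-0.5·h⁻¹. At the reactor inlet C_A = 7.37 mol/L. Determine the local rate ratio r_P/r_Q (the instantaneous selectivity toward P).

S_{P/Q} = r_P/r_Q = (k₁·C_A^2)/(k₂·C_A^1.5) = (k₁/k₂)·C_A^0.5.
= (0.0700×7.370^2) / (1.15×7.370^1.5) = 3.802/23.01 = 0.165.

0.165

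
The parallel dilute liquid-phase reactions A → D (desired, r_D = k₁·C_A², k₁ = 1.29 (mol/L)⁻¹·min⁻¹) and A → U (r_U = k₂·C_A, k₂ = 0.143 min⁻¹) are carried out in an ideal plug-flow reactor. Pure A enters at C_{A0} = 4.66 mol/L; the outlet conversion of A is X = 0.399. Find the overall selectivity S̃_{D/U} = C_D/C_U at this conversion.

C_A = C_{A0}(1−X) = 2.801 mol/L.
Along a PFR/batch, dC_U/dC_A = −r_U/(r_D+r_U) = −k₂/(k₂+k₁·C_A).
Integrating from C_{A0} to C_A: C_U = (0.143/1.29)·ln[(0.143+1.29·4.66)/(0.143+1.29·2.80)] = 0.1109·ln(6.154/3.756) = 0.05474 mol/L.
Then C_D = (C_{A0}−C_A) − C_U = 1.859 − 0.05474 = 1.805 mol/L.
S̃_{D/U} = C_D/C_U = 1.805/0.05474 = 33.0.

33.0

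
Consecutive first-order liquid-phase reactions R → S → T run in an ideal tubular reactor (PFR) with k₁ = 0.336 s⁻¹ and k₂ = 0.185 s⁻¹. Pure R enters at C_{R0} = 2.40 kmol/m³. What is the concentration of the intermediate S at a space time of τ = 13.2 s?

0.401 kmol/m³

The intermediate concentration in a first-order A→B→C sequence is C_S = k₁C_{R0}(e^(−k₁τ) − e^(−k₂τ))/(k₂−k₁).
e^(−k₁τ) = e^(−0.336×13.2) = e^(−4.435) = 0.01185; e^(−k₂τ) = e^(−2.442) = 0.08699.
C_S = 0.336×2.40/(0.185−0.336) × (0.01185−0.08699) = (-5.340)×(-0.07513) = 0.4012 kmol/m³.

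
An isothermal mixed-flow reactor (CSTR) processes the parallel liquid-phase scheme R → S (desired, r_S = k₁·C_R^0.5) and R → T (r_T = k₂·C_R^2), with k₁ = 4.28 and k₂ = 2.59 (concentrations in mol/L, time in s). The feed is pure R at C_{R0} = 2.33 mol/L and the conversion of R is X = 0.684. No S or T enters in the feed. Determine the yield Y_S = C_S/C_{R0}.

Exit C_R = C_{R0}(1−X) = 2.33×0.316 = 0.7363 mol/L.
Rates in a CSTR are evaluated at the outlet concentration: r_S = 4.28×0.7363^0.5 = 3.673, r_T = 2.59×0.7363^2 = 1.404.
Fraction of consumed R going to S: r_S/(r_S+r_T) = 0.7234.
C_S = 0.7234·C_{R0}·X = 0.7234×2.33×0.684 = 1.15 mol/L; Y_S = C_S/C_{R0} = 0.495.

0.495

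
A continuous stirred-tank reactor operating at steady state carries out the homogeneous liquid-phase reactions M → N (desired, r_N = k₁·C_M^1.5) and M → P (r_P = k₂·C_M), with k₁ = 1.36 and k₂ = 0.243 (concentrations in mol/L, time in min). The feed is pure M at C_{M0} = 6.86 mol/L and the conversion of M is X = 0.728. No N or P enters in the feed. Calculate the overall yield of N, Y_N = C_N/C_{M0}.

0.644

Exit C_M = C_{M0}(1−X) = 6.86×0.272 = 1.866 mol/L.
In a CSTR the entire volume is at exit conditions, so r_N = 1.36×1.866^1.5 = 3.466 and r_P = 0.243×1.866 = 0.4534.
Fraction of consumed M going to N: r_N/(r_N+r_P) = 0.8843.
C_N = 0.8843·C_{M0}·X = 0.8843×6.86×0.728 = 4.42 mol/L; Y_N = C_N/C_{M0} = 0.644.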